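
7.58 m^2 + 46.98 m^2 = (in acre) 0.01348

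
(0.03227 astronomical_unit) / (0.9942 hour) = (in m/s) 1.349e+06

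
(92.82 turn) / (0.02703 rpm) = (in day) 2.385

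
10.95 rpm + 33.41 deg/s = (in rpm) 16.52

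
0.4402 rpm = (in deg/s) 2.641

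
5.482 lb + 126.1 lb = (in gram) 5.968e+04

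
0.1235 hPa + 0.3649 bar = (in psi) 5.294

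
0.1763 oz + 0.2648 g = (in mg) 5263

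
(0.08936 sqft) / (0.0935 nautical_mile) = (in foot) 0.0001573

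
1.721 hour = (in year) 0.0001965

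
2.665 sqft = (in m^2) 0.2476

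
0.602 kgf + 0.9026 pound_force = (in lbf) 2.23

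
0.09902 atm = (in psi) 1.455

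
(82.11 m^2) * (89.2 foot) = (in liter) 2.232e+06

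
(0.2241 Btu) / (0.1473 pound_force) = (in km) 0.3609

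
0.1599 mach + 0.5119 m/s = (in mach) 0.1614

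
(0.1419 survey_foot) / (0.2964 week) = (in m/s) 2.413e-07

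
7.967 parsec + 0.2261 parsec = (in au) 1.69e+06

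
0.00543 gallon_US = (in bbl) 0.0001293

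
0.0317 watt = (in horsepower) 4.251e-05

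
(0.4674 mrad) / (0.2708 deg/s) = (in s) 0.09889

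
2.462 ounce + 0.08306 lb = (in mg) 1.075e+05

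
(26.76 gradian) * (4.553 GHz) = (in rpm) 1.828e+10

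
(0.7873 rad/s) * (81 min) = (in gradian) 2.436e+05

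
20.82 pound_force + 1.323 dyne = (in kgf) 9.444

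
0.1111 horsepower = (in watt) 82.85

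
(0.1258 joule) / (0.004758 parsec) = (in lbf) 1.926e-16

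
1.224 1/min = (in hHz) 0.000204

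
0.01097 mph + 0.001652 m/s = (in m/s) 0.006556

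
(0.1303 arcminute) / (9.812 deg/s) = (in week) 3.66e-10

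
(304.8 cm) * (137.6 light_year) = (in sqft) 4.271e+19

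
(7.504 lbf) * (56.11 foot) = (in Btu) 0.5411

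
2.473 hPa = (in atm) 0.002441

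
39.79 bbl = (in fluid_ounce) 2.139e+05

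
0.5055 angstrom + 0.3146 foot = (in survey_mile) 5.958e-05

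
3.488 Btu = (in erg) 3.68e+10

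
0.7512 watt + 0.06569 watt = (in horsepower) 0.001095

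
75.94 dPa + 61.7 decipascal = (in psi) 0.001996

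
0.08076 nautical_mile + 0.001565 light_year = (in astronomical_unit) 98.97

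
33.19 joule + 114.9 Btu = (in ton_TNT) 2.898e-05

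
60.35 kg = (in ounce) 2129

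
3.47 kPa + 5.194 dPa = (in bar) 0.03471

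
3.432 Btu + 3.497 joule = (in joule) 3624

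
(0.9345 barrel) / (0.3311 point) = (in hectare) 0.1272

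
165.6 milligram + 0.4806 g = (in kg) 0.0006462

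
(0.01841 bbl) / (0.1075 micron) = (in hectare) 2.723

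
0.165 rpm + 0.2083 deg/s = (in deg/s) 1.198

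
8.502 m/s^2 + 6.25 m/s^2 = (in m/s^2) 14.75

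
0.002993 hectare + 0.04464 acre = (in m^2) 210.6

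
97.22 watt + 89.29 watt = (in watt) 186.5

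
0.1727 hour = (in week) 0.001028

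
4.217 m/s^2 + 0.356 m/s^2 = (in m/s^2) 4.573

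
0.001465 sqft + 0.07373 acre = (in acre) 0.07373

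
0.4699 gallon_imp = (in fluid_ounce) 72.23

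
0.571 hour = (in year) 6.518e-05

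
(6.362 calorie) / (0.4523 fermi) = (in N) 5.885e+16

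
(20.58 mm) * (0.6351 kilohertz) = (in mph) 29.24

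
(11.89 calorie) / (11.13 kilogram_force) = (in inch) 17.94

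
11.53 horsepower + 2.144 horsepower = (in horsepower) 13.67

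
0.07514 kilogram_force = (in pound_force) 0.1657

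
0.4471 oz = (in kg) 0.01268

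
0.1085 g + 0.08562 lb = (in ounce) 1.374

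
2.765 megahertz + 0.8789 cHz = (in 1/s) 2.765e+06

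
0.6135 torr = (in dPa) 817.9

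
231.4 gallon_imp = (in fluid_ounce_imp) 3.702e+04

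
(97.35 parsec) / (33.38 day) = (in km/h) 3.75e+12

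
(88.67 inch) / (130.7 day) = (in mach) 5.857e-10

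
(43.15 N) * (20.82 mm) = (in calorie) 0.2147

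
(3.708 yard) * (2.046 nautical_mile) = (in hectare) 1.285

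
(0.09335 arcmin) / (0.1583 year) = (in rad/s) 5.439e-12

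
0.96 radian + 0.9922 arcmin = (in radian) 0.9603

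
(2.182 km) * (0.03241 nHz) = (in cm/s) 7.072e-06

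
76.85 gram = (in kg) 0.07685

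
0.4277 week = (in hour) 71.85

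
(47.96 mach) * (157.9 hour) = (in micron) 9.283e+15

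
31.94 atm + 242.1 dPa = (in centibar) 3236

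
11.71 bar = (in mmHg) 8783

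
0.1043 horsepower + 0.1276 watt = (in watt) 77.9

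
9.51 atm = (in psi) 139.8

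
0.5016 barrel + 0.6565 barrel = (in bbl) 1.158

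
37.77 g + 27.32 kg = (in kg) 27.36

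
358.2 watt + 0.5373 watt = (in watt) 358.7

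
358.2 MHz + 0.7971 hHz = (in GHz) 0.3582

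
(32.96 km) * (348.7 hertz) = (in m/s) 1.149e+07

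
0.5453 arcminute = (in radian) 0.0001586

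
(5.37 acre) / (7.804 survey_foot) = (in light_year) 9.657e-13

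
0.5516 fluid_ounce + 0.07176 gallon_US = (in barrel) 0.001811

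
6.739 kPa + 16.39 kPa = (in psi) 3.355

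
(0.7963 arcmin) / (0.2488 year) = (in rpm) 2.819e-10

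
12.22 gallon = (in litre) 46.26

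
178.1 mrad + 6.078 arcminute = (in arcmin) 618.3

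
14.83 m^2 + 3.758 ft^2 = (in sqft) 163.4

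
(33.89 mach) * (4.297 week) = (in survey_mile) 1.863e+07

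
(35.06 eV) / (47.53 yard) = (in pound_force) 2.906e-20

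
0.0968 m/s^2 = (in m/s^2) 0.0968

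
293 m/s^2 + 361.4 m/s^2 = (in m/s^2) 654.4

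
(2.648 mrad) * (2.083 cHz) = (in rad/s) 5.516e-05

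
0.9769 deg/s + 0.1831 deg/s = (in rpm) 0.1933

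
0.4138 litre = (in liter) 0.4138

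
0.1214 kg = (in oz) 4.282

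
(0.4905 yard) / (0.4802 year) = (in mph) 6.625e-08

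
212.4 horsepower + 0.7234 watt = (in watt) 1.584e+05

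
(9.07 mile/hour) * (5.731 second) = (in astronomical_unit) 1.553e-10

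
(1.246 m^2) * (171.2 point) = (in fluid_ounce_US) 2545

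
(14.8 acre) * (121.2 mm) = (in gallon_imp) 1.597e+06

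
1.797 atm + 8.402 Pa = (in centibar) 182.1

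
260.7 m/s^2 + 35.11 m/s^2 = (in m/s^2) 295.8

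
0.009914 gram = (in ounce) 0.0003497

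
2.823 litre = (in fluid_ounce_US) 95.46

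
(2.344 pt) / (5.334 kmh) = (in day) 6.459e-09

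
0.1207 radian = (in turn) 0.01921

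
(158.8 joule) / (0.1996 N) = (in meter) 795.6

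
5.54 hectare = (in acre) 13.69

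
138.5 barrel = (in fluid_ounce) 7.446e+05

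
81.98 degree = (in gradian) 91.09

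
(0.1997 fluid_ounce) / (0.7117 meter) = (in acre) 2.051e-09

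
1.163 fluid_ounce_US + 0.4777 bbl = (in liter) 75.98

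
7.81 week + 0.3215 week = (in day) 56.92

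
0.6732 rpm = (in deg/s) 4.039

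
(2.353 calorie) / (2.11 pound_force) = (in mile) 0.0006518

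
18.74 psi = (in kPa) 129.2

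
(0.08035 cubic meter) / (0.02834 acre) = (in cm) 0.07006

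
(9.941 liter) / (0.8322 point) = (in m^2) 33.86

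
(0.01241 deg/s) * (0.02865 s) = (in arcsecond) 1.28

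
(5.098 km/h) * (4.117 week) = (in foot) 1.157e+07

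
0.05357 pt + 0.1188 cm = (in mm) 1.207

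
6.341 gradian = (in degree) 5.707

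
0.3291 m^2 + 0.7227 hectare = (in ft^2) 7.779e+04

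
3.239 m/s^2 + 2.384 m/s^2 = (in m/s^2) 5.623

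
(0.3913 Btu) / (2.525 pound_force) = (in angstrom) 3.676e+11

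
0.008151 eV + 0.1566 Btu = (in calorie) 39.49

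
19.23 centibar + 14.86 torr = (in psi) 3.076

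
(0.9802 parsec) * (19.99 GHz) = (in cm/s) 6.046e+28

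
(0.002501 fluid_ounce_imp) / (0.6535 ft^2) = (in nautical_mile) 6.32e-10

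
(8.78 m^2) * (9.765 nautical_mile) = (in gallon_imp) 3.493e+07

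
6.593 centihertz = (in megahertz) 6.593e-08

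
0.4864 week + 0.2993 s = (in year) 0.009328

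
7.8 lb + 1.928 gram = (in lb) 7.804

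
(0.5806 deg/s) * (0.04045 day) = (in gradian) 2255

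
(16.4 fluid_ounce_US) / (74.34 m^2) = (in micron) 6.524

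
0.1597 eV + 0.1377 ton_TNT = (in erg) 5.761e+15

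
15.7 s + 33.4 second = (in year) 1.557e-06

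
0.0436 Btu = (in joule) 46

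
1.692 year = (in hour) 1.482e+04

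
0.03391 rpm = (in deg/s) 0.2035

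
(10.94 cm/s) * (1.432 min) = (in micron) 9.4e+06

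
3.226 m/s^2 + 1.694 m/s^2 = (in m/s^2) 4.92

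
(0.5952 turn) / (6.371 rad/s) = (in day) 6.794e-06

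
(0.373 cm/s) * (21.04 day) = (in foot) 2.225e+04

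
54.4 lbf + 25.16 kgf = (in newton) 488.7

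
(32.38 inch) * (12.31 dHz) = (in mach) 0.002973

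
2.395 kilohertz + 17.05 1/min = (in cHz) 2.395e+05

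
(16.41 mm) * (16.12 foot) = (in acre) 1.992e-05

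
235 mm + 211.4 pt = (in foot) 1.016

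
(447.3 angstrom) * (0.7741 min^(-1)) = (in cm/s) 5.771e-08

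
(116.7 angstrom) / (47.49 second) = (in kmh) 8.846e-10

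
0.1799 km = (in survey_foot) 590.2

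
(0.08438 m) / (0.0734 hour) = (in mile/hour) 0.0007143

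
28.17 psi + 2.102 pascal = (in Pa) 1.942e+05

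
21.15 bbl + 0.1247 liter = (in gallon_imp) 739.7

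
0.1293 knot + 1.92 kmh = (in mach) 0.001762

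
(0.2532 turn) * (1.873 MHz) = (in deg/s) 1.707e+08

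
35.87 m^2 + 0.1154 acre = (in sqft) 5413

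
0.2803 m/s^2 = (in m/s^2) 0.2803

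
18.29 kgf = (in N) 179.4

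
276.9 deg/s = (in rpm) 46.15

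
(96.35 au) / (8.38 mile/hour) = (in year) 1.22e+05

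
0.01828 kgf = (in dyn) 1.793e+04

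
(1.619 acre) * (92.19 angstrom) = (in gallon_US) 0.01596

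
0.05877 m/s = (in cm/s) 5.877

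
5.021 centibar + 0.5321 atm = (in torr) 442.1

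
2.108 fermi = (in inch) 8.299e-14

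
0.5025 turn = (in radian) 3.157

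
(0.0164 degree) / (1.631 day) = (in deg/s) 1.164e-07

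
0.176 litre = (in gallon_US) 0.04649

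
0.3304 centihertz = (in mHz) 3.304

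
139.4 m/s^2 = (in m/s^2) 139.4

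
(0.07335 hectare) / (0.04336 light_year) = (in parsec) 5.795e-29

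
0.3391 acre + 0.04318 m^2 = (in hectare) 0.1372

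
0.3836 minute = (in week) 3.806e-05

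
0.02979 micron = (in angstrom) 297.9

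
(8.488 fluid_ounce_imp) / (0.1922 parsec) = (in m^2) 4.066e-20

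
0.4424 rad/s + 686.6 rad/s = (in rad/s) 687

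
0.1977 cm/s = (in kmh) 0.007117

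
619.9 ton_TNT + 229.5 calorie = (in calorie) 6.199e+11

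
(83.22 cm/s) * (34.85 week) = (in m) 1.754e+07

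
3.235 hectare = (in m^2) 3.235e+04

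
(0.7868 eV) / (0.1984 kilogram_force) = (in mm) 6.479e-17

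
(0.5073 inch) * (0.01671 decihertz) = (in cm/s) 0.002153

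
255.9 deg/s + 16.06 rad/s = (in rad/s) 20.53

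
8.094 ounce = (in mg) 2.295e+05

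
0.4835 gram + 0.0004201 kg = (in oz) 0.03187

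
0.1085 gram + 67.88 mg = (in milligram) 176.4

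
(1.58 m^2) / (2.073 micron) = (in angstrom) 7.622e+15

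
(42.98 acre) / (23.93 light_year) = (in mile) 4.774e-16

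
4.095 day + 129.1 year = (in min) 6.786e+07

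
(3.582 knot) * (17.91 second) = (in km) 0.033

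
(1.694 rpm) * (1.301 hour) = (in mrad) 8.308e+05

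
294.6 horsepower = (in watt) 2.197e+05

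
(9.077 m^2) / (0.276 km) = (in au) 2.198e-13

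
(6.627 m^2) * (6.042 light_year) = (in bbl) 2.383e+18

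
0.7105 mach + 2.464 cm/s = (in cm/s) 2.419e+04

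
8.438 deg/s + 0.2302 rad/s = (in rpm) 3.605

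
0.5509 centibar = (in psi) 0.0799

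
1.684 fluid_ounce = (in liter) 0.0498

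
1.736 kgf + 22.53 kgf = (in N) 238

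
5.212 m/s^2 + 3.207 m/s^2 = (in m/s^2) 8.419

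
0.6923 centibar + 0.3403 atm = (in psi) 5.101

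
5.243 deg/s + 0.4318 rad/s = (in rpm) 4.997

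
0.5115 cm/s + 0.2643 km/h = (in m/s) 0.07853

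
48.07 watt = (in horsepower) 0.06446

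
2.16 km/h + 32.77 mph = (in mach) 0.04479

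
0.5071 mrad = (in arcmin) 1.743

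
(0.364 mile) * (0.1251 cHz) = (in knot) 1.425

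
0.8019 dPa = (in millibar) 0.0008019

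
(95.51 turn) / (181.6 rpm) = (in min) 0.5259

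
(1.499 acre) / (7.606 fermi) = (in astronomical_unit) 5.331e+06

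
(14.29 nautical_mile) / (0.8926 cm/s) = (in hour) 823.6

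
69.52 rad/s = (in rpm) 663.9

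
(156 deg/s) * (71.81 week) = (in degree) 6.775e+09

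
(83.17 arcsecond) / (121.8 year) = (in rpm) 1.002e-12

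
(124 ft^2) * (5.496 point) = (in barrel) 0.1405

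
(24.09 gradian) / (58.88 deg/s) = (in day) 4.262e-06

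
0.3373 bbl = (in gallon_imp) 11.8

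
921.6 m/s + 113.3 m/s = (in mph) 2315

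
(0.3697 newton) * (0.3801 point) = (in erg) 495.7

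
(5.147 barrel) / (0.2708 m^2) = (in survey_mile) 0.001878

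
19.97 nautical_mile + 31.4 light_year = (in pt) 8.421e+20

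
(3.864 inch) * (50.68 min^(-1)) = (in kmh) 0.2984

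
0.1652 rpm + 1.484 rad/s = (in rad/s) 1.501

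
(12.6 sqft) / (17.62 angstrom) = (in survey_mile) 4.128e+05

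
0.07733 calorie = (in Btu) 0.0003067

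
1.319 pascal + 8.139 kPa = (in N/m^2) 8140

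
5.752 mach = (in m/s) 1959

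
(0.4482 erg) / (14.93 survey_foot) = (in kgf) 1.004e-09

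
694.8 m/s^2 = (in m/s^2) 694.8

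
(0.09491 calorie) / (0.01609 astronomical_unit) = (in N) 1.65e-10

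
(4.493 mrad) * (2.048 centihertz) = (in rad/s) 9.202e-05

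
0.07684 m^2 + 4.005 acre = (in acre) 4.005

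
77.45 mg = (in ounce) 0.002732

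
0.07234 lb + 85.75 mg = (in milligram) 3.29e+04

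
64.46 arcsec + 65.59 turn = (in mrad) 4.121e+05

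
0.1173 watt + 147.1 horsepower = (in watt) 1.097e+05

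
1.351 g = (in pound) 0.002978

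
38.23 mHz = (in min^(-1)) 2.294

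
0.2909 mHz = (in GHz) 2.909e-13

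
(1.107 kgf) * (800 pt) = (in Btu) 0.002904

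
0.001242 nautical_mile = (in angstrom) 2.3e+10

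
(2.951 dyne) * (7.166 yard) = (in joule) 0.0001934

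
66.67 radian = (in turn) 10.61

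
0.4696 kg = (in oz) 16.56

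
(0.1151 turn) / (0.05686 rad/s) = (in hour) 0.003533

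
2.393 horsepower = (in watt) 1784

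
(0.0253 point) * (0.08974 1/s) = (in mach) 2.352e-09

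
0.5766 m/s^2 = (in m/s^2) 0.5766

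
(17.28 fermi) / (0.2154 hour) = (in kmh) 8.022e-17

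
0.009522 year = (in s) 3.003e+05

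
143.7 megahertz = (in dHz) 1.437e+09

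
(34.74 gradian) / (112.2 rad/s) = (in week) 8.042e-09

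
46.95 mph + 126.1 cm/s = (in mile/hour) 49.77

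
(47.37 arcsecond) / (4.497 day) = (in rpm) 5.644e-09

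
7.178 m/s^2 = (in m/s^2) 7.178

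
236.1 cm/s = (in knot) 4.589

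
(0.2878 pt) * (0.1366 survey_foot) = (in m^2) 4.227e-06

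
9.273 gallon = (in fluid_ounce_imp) 1235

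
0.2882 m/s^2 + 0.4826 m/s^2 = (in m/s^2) 0.7708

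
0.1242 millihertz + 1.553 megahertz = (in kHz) 1553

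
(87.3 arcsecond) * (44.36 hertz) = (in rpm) 0.1793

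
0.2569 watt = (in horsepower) 0.0003445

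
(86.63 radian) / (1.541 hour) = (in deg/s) 0.8947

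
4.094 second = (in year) 1.298e-07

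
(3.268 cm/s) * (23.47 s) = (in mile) 0.0004766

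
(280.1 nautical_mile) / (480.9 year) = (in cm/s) 0.003421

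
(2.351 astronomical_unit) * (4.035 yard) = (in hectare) 1.298e+08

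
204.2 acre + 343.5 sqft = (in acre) 204.2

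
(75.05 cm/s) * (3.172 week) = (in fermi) 1.44e+21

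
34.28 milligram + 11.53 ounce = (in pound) 0.7207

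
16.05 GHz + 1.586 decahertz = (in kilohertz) 1.605e+07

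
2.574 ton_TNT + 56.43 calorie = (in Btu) 1.021e+07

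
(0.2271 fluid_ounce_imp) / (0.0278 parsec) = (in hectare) 7.522e-25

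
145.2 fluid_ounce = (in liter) 4.294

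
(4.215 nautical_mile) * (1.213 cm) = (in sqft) 1019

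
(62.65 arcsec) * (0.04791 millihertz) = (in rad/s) 1.455e-08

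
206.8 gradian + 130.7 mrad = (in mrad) 3379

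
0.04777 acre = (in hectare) 0.01933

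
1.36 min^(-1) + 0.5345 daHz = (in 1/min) 322.1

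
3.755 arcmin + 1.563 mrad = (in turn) 0.0004226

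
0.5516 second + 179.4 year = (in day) 6.548e+04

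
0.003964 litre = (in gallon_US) 0.001047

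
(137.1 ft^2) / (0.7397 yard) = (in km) 0.01883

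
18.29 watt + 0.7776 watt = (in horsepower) 0.02557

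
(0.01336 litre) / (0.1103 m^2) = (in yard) 0.0001325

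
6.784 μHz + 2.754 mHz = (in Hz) 0.002761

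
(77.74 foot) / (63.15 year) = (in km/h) 4.283e-08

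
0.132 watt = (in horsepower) 0.000177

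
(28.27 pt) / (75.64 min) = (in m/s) 2.197e-06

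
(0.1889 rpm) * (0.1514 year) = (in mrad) 9.445e+07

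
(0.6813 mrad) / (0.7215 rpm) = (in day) 1.044e-07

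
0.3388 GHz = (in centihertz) 3.388e+10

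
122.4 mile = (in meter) 1.97e+05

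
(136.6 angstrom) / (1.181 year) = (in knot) 7.129e-16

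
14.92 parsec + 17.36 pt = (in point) 1.305e+21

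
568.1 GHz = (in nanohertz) 5.681e+20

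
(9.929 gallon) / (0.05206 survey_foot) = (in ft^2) 25.5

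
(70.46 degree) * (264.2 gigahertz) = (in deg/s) 1.862e+13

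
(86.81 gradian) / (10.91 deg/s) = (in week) 1.184e-05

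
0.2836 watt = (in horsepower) 0.0003803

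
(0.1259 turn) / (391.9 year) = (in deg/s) 3.667e-09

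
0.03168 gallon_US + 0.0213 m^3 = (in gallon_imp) 4.712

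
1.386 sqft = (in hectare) 1.288e-05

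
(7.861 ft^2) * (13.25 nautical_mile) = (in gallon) 4.734e+06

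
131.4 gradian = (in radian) 2.064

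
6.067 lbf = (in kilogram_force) 2.752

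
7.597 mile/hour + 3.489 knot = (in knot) 10.09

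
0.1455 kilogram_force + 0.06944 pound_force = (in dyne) 1.736e+05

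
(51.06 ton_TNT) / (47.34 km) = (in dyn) 4.513e+11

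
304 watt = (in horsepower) 0.4077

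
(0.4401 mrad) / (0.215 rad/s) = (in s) 0.002047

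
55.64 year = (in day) 2.031e+04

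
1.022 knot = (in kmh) 1.893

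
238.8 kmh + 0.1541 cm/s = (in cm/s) 6633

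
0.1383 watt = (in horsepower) 0.0001855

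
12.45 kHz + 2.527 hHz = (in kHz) 12.7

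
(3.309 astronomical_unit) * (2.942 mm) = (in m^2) 1.456e+09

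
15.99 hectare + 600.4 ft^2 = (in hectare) 16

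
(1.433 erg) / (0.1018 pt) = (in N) 0.00399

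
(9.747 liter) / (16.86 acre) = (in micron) 0.1429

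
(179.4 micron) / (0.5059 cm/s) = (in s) 0.03546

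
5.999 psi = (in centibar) 41.36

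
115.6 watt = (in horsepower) 0.155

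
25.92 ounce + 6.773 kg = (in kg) 7.508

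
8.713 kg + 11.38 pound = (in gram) 1.387e+04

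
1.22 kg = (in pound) 2.69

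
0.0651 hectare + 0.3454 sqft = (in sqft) 7008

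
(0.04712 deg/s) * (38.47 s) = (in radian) 0.03164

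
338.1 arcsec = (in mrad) 1.639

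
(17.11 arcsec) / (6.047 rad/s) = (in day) 1.588e-10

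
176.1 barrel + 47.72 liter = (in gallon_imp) 6169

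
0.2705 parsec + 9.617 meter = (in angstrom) 8.347e+25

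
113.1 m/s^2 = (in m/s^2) 113.1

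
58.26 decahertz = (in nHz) 5.826e+11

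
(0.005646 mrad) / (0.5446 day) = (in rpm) 1.146e-09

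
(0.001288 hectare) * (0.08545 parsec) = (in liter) 3.396e+19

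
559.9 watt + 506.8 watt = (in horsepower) 1.43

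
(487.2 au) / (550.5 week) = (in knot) 4.255e+05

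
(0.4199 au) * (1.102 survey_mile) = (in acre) 2.753e+10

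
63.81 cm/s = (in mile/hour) 1.427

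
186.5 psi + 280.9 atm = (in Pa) 2.975e+07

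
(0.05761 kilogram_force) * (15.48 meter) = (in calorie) 2.09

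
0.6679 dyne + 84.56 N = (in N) 84.56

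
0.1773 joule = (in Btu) 0.000168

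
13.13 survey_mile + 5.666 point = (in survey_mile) 13.13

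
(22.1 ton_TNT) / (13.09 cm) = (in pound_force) 1.588e+11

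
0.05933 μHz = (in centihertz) 5.933e-06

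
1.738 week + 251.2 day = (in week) 37.62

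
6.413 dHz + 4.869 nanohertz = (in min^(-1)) 38.48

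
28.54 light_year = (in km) 2.7e+14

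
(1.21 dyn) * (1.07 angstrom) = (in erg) 1.295e-08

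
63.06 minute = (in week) 0.006256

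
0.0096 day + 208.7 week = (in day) 1461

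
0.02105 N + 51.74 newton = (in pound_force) 11.64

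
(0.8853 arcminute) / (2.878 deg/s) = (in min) 8.545e-05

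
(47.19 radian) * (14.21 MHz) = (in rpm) 6.403e+09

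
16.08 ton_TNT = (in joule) 6.728e+10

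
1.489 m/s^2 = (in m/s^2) 1.489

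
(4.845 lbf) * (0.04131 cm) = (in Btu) 8.438e-06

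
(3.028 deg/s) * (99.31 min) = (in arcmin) 1.083e+06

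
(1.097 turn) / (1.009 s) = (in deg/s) 391.4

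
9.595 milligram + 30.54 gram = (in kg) 0.03055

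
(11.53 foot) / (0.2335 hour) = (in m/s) 0.004181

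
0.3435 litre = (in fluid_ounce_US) 11.62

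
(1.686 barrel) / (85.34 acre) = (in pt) 0.0022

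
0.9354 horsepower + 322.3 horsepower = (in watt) 2.41e+05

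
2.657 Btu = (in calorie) 670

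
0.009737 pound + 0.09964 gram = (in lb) 0.009957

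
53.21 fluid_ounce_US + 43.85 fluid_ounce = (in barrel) 0.01805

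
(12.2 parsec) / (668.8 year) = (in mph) 3.993e+07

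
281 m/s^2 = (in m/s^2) 281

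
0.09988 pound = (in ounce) 1.598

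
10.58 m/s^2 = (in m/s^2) 10.58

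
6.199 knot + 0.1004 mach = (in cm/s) 3738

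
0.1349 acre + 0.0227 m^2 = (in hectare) 0.05459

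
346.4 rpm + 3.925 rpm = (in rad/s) 36.69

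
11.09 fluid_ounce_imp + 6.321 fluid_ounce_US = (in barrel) 0.003158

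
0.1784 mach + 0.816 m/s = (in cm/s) 6156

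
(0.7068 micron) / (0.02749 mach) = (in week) 1.249e-13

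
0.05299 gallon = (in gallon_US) 0.05299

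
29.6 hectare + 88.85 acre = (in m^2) 6.556e+05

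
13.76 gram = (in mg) 1.376e+04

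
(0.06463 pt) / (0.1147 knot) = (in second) 0.0003864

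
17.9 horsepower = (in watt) 1.335e+04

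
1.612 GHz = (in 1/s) 1.612e+09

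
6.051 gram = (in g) 6.051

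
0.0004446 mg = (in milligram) 0.0004446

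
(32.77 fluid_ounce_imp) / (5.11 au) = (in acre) 3.01e-19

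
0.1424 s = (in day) 1.648e-06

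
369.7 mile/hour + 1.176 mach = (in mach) 1.661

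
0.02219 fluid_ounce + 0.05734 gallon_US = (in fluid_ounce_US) 7.362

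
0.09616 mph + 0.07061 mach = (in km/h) 86.71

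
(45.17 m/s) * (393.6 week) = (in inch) 4.233e+11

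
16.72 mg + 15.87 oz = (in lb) 0.9919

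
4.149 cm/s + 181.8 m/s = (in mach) 0.534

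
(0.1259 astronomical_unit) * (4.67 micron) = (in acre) 21.73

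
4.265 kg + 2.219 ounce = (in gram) 4328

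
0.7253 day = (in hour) 17.41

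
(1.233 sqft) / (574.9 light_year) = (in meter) 2.106e-20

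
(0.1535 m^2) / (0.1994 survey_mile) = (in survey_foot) 0.001569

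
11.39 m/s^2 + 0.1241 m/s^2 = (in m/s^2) 11.51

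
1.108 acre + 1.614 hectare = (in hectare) 2.062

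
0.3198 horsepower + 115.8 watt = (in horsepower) 0.4751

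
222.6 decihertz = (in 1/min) 1336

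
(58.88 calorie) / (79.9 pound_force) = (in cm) 69.31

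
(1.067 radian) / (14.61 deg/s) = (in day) 4.843e-05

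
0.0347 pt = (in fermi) 1.224e+10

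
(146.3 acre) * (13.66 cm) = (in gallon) 2.136e+07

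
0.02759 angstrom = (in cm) 2.759e-10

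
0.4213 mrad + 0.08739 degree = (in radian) 0.001947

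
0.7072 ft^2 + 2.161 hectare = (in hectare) 2.161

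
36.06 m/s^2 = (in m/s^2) 36.06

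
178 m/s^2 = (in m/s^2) 178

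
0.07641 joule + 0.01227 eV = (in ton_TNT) 1.826e-11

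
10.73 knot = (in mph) 12.35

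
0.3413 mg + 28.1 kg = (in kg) 28.1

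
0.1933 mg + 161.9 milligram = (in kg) 0.0001621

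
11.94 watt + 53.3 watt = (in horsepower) 0.08749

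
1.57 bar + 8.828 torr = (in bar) 1.582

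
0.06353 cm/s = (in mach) 1.866e-06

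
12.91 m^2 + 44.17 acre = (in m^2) 1.788e+05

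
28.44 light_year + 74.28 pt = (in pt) 7.627e+20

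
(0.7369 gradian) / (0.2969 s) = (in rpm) 0.3723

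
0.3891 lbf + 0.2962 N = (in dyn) 2.027e+05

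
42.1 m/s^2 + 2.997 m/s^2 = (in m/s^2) 45.1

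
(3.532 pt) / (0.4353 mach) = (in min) 1.401e-07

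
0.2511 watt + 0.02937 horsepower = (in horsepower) 0.02971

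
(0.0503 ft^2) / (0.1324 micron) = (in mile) 21.93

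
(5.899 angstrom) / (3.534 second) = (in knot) 3.245e-10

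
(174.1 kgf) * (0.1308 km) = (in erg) 2.233e+12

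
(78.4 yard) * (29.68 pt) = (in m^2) 0.7506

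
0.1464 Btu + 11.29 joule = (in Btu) 0.1571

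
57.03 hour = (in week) 0.3395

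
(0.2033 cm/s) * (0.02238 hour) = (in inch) 6.449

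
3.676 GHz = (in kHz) 3.676e+06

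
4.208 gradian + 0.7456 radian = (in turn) 0.1292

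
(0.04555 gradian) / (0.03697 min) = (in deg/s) 0.01848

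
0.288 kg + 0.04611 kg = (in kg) 0.3341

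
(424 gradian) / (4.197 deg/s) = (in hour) 0.02526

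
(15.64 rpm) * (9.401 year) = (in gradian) 3.091e+10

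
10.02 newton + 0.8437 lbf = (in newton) 13.77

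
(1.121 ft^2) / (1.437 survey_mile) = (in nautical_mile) 2.432e-08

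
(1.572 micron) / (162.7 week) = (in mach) 4.692e-17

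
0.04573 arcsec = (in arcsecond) 0.04573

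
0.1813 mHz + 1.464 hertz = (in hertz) 1.464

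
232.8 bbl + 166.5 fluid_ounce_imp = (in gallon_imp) 8143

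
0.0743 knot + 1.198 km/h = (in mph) 0.8299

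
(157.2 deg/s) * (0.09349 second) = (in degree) 14.7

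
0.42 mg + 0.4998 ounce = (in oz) 0.4998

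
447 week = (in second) 2.703e+08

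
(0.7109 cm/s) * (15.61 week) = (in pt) 1.902e+08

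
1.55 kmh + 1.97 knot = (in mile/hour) 3.23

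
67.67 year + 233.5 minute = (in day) 2.47e+04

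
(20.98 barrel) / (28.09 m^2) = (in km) 0.0001187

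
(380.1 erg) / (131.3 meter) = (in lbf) 6.508e-08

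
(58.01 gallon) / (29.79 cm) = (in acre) 0.0001821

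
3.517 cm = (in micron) 3.517e+04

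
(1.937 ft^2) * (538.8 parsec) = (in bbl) 1.882e+19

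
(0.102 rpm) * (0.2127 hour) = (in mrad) 8179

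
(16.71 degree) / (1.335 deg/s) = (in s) 12.52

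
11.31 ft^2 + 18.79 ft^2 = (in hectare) 0.0002796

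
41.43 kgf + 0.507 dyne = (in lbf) 91.34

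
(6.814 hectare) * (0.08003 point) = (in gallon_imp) 423.2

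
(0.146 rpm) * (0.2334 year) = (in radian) 1.125e+05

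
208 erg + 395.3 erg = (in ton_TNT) 1.442e-14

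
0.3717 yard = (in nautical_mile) 0.0001835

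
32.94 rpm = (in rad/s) 3.449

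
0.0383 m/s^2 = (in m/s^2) 0.0383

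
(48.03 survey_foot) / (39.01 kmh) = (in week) 2.234e-06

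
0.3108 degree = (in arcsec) 1119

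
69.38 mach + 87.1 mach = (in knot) 1.036e+05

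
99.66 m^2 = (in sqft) 1073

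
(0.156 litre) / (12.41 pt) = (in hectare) 3.563e-06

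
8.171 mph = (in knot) 7.1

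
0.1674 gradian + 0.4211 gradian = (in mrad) 9.244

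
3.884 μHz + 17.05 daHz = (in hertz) 170.5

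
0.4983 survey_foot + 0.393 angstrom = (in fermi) 1.519e+14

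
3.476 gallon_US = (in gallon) 3.476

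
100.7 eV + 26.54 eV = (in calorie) 4.872e-18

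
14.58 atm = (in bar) 14.77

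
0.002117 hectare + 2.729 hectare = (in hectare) 2.731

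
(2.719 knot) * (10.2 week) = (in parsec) 2.796e-10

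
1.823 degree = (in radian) 0.03182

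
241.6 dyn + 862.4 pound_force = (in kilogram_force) 391.2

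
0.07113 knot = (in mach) 0.0001075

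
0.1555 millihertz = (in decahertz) 1.555e-05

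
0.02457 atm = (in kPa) 2.49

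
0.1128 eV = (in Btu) 1.713e-23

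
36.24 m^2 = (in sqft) 390.1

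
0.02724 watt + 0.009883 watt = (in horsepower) 4.978e-05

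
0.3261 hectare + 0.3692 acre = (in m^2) 4755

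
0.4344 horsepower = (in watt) 323.9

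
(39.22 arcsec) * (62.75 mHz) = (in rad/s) 1.193e-05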